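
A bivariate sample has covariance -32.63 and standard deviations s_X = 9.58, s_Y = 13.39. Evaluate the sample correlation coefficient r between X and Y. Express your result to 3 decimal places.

r = Cov(X,Y) / (s_X · s_Y) = -32.63 / (9.58 × 13.39)
  = -32.63 / 128.2762 ≈ -0.254

-0.254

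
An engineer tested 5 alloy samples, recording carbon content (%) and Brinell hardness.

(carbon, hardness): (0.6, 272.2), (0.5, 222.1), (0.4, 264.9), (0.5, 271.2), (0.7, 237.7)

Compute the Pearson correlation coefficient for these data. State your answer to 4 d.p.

-0.2389

n = 5, Σx = 2.7, Σy = 1268.1, Σx² = 1.51, Σy² = 323643.99, Σxy = 682.32
nΣxy − ΣxΣy = 3411.6 − 3423.87 = -12.27
nΣx² − (Σx)² = 7.55 − 7.29 = 0.26; nΣy² − (Σy)² = 1618219.95 − 1608077.61 = 10142.34
r = -12.27 / √(0.26 × 10142.34) = -12.27 / 51.3518 ≈ -0.2389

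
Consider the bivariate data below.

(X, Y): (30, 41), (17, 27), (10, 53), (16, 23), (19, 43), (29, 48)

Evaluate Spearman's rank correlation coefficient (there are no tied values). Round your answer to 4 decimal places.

Rank X: 6, 3, 1, 2, 4, 5
Rank Y: 3, 2, 6, 1, 4, 5
d = rank(X) − rank(Y): 3, 1, -5, 1, 0, 0; Σd² = 36
ρ = 1 − 6Σd² / [n(n²−1)] = 1 − 6×36 / (6×35) = 1 − 216/210 ≈ -0.0286

-0.0286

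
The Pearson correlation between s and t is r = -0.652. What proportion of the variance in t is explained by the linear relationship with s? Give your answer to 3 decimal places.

0.425

r² = (-0.652)² = 0.425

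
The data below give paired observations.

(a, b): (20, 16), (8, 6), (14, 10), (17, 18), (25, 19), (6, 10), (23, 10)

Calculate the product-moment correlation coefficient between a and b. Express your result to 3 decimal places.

n = 7, Σa = 113, Σb = 89, Σa² = 2139, Σb² = 1277, Σab = 1579
nΣab − ΣaΣb = 11053 − 10057 = 996
nΣa² − (Σa)² = 14973 − 12769 = 2204; nΣb² − (Σb)² = 8939 − 7921 = 1018
r = 996 / √(2204 × 1018) = 996 / 1497.8892 ≈ 0.665

0.665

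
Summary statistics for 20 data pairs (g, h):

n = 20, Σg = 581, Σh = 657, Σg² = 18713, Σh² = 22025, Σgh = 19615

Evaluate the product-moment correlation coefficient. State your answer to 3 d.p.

r = (nΣgh − ΣgΣh) / √[(nΣg² − (Σg)²)(nΣh² − (Σh)²)]
Numerator: 20×19615 − 581×657 = 10583
Denominator: √[(374260 − 337561)(440500 − 431649)] = √[36699 × 8851] = 18022.8424
r = 10583 / 18022.8424 ≈ 0.587

0.587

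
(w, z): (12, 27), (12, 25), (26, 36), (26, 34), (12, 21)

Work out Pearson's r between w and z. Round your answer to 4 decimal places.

0.9320

n = 5, Σw = 88, Σz = 143, Σw² = 1784, Σz² = 4247, Σwz = 2696
nΣwz − ΣwΣz = 13480 − 12584 = 896
nΣw² − (Σw)² = 8920 − 7744 = 1176; nΣz² − (Σz)² = 21235 − 20449 = 786
r = 896 / √(1176 × 786) = 896 / 961.4239 ≈ 0.9320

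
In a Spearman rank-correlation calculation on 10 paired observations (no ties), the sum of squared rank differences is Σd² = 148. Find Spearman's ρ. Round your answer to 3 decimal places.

0.103

ρ = 1 − 6Σd² / [n(n²−1)] = 1 − 6×148 / (10×99)
  = 1 − 888/990 = 1 − 0.8970 ≈ 0.103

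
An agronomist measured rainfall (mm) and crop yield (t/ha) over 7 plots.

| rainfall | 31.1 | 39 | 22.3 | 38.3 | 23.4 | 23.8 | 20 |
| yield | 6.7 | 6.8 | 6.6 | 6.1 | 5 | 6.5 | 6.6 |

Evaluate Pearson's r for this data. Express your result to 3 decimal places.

0.191

n = 7, Σx = 197.9, Σy = 44.3, Σx² = 5966.39, Σy² = 282.71, Σxy = 1258.08
nΣxy − ΣxΣy = 8806.56 − 8766.97 = 39.59
nΣx² − (Σx)² = 41764.73 − 39164.41 = 2600.32; nΣy² − (Σy)² = 1978.97 − 1962.49 = 16.48
r = 39.59 / √(2600.32 × 16.48) = 39.59 / 207.0103 ≈ 0.191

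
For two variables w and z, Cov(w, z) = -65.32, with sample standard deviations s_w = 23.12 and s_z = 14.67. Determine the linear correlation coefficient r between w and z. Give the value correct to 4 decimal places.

r = Cov(w,z) / (s_w · s_z) = -65.32 / (23.12 × 14.67)
  = -65.32 / 339.1704 ≈ -0.1926

-0.1926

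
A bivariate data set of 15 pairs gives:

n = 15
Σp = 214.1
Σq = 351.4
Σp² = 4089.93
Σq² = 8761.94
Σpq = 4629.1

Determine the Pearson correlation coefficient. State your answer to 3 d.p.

-0.522

r = (nΣpq − ΣpΣq) / √[(nΣp² − (Σp)²)(nΣq² − (Σq)²)]
Numerator: 15×4629.1 − 214.1×351.4 = -5798.24
Denominator: √[(61348.95 − 45838.81)(131429.1 − 123481.96)] = √[15510.14 × 7947.14] = 11102.3085
r = -5798.24 / 11102.3085 ≈ -0.522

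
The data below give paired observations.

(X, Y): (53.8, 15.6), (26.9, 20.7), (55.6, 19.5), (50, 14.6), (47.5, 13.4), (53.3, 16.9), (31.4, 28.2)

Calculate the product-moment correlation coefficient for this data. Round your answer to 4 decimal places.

-0.6645

n = 7, ΣX = 318.5, ΣY = 128.9, ΣX² = 15292.51, ΣY² = 2525.67, ΣXY = 5633.06
nΣXY − ΣXΣY = 39431.42 − 41054.65 = -1623.23
nΣX² − (ΣX)² = 107047.57 − 101442.25 = 5605.32; nΣY² − (ΣY)² = 17679.69 − 16615.21 = 1064.48
r = -1623.23 / √(5605.32 × 1064.48) = -1623.23 / 2442.6934 ≈ -0.6645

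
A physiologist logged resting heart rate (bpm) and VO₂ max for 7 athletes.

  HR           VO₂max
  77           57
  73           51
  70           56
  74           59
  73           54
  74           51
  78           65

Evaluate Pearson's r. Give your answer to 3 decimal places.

n = 7, Σx = 519, Σy = 393, Σx² = 38523, Σy² = 22209, Σxy = 29184
nΣxy − ΣxΣy = 204288 − 203967 = 321
nΣx² − (Σx)² = 269661 − 269361 = 300; nΣy² − (Σy)² = 155463 − 154449 = 1014
r = 321 / √(300 × 1014) = 321 / 551.5433 ≈ 0.582

0.582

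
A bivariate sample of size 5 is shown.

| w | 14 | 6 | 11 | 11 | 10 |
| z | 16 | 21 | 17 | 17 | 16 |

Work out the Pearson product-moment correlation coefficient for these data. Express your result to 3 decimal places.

-0.870

n = 5, Σw = 52, Σz = 87, Σw² = 574, Σz² = 1531, Σwz = 884
nΣwz − ΣwΣz = 4420 − 4524 = -104
nΣw² − (Σw)² = 2870 − 2704 = 166; nΣz² − (Σz)² = 7655 − 7569 = 86
r = -104 / √(166 × 86) = -104 / 119.4822 ≈ -0.870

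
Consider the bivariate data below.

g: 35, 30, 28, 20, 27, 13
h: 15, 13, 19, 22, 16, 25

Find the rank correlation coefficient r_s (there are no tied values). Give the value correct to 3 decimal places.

Rank g: 6, 5, 4, 2, 3, 1
Rank h: 2, 1, 4, 5, 3, 6
d = rank(g) − rank(h): 4, 4, 0, -3, 0, -5; Σd² = 66
ρ = 1 − 6Σd² / [n(n²−1)] = 1 − 6×66 / (6×35) = 1 − 396/210 ≈ -0.886

-0.886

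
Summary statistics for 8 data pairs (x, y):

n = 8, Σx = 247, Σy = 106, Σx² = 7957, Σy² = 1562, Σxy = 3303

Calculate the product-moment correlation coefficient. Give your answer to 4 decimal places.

0.1325

r = (nΣxy − ΣxΣy) / √[(nΣx² − (Σx)²)(nΣy² − (Σy)²)]
Numerator: 8×3303 − 247×106 = 242
Denominator: √[(63656 − 61009)(12496 − 11236)] = √[2647 × 1260] = 1826.2585
r = 242 / 1826.2585 ≈ 0.1325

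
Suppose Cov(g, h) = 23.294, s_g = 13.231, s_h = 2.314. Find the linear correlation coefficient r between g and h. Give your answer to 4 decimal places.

r = Cov(g,h) / (s_g · s_h) = 23.294 / (13.231 × 2.314)
  = 23.294 / 30.6165 ≈ 0.7608

0.7608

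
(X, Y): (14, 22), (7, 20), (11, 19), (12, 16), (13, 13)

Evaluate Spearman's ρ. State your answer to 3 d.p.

Rank X: 5, 1, 2, 3, 4
Rank Y: 5, 4, 3, 2, 1
d = rank(X) − rank(Y): 0, -3, -1, 1, 3; Σd² = 20
ρ = 1 − 6Σd² / [n(n²−1)] = 1 − 6×20 / (5×24) = 1 − 120/120 ≈ 0.000

0.000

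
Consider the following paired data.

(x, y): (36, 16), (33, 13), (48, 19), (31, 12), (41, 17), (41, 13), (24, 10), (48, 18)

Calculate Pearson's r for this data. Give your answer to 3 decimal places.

n = 8, Σx = 302, Σy = 118, Σx² = 11892, Σy² = 1812, Σxy = 4623
nΣxy − ΣxΣy = 36984 − 35636 = 1348
nΣx² − (Σx)² = 95136 − 91204 = 3932; nΣy² − (Σy)² = 14496 − 13924 = 572
r = 1348 / √(3932 × 572) = 1348 / 1499.7013 ≈ 0.899

0.899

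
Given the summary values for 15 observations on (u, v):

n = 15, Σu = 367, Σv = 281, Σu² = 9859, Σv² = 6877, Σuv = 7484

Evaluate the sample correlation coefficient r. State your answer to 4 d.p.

0.5111

r = (nΣuv − ΣuΣv) / √[(nΣu² − (Σu)²)(nΣv² − (Σv)²)]
Numerator: 15×7484 − 367×281 = 9133
Denominator: √[(147885 − 134689)(103155 − 78961)] = √[13196 × 24194] = 17867.9608
r = 9133 / 17867.9608 ≈ 0.5111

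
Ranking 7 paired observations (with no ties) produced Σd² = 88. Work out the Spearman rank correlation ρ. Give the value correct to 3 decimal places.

-0.571

ρ = 1 − 6Σd² / [n(n²−1)] = 1 − 6×88 / (7×48)
  = 1 − 528/336 = 1 − 1.5714 ≈ -0.571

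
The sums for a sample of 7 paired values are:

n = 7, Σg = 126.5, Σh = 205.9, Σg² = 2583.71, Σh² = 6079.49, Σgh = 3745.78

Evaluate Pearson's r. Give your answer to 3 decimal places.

r = (nΣgh − ΣgΣh) / √[(nΣg² − (Σg)²)(nΣh² − (Σh)²)]
Numerator: 7×3745.78 − 126.5×205.9 = 174.11
Denominator: √[(18085.97 − 16002.25)(42556.43 − 42394.81)] = √[2083.72 × 161.62] = 580.3196
r = 174.11 / 580.3196 ≈ 0.300

0.300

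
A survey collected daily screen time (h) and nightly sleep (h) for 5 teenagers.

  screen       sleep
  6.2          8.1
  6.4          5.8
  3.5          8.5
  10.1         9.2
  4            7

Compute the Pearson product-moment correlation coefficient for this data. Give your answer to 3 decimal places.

n = 5, Σx = 30.2, Σy = 38.6, Σx² = 209.66, Σy² = 305.14, Σxy = 238.01
nΣxy − ΣxΣy = 1190.05 − 1165.72 = 24.33
nΣx² − (Σx)² = 1048.3 − 912.04 = 136.26; nΣy² − (Σy)² = 1525.7 − 1489.96 = 35.74
r = 24.33 / √(136.26 × 35.74) = 24.33 / 69.7849 ≈ 0.349

0.349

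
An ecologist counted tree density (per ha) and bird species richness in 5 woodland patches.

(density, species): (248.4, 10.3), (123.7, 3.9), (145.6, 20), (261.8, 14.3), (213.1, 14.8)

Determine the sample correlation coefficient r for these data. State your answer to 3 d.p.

n = 5, Σx = 992.6, Σy = 63.3, Σx² = 212154.46, Σy² = 944.83, Σxy = 12850.57
nΣxy − ΣxΣy = 64252.85 − 62831.58 = 1421.27
nΣx² − (Σx)² = 1060772.3 − 985254.76 = 75517.54; nΣy² − (Σy)² = 4724.15 − 4006.89 = 717.26
r = 1421.27 / √(75517.54 × 717.26) = 1421.27 / 7359.7358 ≈ 0.193

0.193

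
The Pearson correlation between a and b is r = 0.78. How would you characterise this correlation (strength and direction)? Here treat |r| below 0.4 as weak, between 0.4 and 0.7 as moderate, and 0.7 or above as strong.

strong positive

r = 0.78 > 0 so the relationship is positive.
|r| = 0.78, which falls in the strong range.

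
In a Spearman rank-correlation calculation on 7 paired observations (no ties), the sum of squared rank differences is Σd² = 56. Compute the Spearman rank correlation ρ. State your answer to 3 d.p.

ρ = 1 − 6Σd² / [n(n²−1)] = 1 − 6×56 / (7×48)
  = 1 − 336/336 = 1 − 1.0000 ≈ 0.000

0.000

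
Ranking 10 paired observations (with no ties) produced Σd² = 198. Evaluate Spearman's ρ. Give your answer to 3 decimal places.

-0.200

ρ = 1 − 6Σd² / [n(n²−1)] = 1 − 6×198 / (10×99)
  = 1 − 1188/990 = 1 − 1.2000 ≈ -0.200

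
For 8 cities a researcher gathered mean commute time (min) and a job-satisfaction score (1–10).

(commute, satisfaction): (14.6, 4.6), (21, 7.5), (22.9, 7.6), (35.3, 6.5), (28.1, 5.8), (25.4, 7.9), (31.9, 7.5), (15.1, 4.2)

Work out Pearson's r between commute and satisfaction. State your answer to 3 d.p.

0.550

n = 8, Σx = 194.3, Σy = 51.6, Σx² = 5105.05, Σy² = 347.36, Σxy = 1294.46
nΣxy − ΣxΣy = 10355.68 − 10025.88 = 329.8
nΣx² − (Σx)² = 40840.4 − 37752.49 = 3087.91; nΣy² − (Σy)² = 2778.88 − 2662.56 = 116.32
r = 329.8 / √(3087.91 × 116.32) = 329.8 / 599.3210 ≈ 0.550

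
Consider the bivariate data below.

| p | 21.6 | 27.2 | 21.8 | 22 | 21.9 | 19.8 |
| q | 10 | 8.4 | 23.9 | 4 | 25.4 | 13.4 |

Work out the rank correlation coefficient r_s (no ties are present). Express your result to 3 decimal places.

Rank p: 2, 6, 3, 5, 4, 1
Rank q: 3, 2, 5, 1, 6, 4
d = rank(p) − rank(q): -1, 4, -2, 4, -2, -3; Σd² = 50
ρ = 1 − 6Σd² / [n(n²−1)] = 1 − 6×50 / (6×35) = 1 − 300/210 ≈ -0.429

-0.429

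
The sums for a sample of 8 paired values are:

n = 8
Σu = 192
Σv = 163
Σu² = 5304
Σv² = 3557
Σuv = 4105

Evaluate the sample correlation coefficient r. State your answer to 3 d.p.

r = (nΣuv − ΣuΣv) / √[(nΣu² − (Σu)²)(nΣv² − (Σv)²)]
Numerator: 8×4105 − 192×163 = 1544
Denominator: √[(42432 − 36864)(28456 − 26569)] = √[5568 × 1887] = 3241.4219
r = 1544 / 3241.4219 ≈ 0.476

0.476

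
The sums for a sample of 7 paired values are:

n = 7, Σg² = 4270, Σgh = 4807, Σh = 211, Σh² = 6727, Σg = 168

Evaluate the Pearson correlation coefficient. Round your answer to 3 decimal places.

-0.870

r = (nΣgh − ΣgΣh) / √[(nΣg² − (Σg)²)(nΣh² − (Σh)²)]
Numerator: 7×4807 − 168×211 = -1799
Denominator: √[(29890 − 28224)(47089 − 44521)] = √[1666 × 2568] = 2068.4023
r = -1799 / 2068.4023 ≈ -0.870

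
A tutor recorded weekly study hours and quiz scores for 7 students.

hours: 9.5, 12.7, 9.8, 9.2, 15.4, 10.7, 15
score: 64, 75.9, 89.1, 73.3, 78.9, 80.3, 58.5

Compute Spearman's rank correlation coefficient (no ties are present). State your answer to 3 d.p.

0.036

Rank hours: 2, 5, 3, 1, 7, 4, 6
Rank score: 2, 4, 7, 3, 5, 6, 1
d = rank(hours) − rank(score): 0, 1, -4, -2, 2, -2, 5; Σd² = 54
ρ = 1 − 6Σd² / [n(n²−1)] = 1 − 6×54 / (7×48) = 1 − 324/336 ≈ 0.036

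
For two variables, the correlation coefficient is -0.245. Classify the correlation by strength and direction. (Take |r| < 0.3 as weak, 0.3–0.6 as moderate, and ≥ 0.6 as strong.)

r = -0.245 < 0 so the relationship is negative.
|r| = 0.245, which falls in the weak range.

weak negative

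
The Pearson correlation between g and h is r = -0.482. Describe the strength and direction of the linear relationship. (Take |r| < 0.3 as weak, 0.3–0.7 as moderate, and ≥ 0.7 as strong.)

moderate negative

r = -0.482 < 0 so the relationship is negative.
|r| = 0.482, which falls in the moderate range.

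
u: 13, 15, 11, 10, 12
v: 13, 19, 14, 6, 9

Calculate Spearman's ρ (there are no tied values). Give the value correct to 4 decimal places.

0.7000

Rank u: 4, 5, 2, 1, 3
Rank v: 3, 5, 4, 1, 2
d = rank(u) − rank(v): 1, 0, -2, 0, 1; Σd² = 6
ρ = 1 − 6Σd² / [n(n²−1)] = 1 − 6×6 / (5×24) = 1 − 36/120 ≈ 0.7000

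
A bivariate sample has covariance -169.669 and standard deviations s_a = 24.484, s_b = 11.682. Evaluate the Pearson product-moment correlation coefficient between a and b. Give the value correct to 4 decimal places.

-0.5932

r = Cov(a,b) / (s_a · s_b) = -169.669 / (24.484 × 11.682)
  = -169.669 / 286.0221 ≈ -0.5932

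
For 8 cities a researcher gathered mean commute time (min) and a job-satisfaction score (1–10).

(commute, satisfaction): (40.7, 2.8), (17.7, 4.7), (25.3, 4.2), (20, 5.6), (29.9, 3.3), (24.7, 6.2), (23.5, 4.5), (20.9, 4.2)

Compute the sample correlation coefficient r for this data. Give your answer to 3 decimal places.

n = 8, Σx = 202.7, Σy = 35.5, Σx² = 5503.03, Σy² = 166.15, Σxy = 860.75
nΣxy − ΣxΣy = 6886 − 7195.85 = -309.85
nΣx² − (Σx)² = 44024.24 − 41087.29 = 2936.95; nΣy² − (Σy)² = 1329.2 − 1260.25 = 68.95
r = -309.85 / √(2936.95 × 68.95) = -309.85 / 450.0030 ≈ -0.689

-0.689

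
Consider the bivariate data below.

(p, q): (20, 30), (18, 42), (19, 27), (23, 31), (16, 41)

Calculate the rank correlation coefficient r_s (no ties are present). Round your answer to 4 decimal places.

-0.5000

Rank p: 4, 2, 3, 5, 1
Rank q: 2, 5, 1, 3, 4
d = rank(p) − rank(q): 2, -3, 2, 2, -3; Σd² = 30
ρ = 1 − 6Σd² / [n(n²−1)] = 1 − 6×30 / (5×24) = 1 − 180/120 ≈ -0.5000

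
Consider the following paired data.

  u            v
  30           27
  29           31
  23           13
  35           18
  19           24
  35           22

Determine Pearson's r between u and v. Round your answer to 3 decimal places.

n = 6, Σu = 171, Σv = 135, Σu² = 5081, Σv² = 3243, Σuv = 3864
nΣuv − ΣuΣv = 23184 − 23085 = 99
nΣu² − (Σu)² = 30486 − 29241 = 1245; nΣv² − (Σv)² = 19458 − 18225 = 1233
r = 99 / √(1245 × 1233) = 99 / 1238.9855 ≈ 0.080

0.080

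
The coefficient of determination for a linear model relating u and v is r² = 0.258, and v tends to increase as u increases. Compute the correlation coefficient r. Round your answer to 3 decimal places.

0.508

|r| = √0.258 = 0.508
The association is positive, so r = 0.508.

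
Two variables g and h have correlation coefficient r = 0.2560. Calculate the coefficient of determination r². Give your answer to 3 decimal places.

0.066

r² = (0.2560)² = 0.066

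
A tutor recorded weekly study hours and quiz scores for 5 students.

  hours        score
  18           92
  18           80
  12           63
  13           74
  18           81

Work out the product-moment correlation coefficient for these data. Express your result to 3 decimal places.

0.855

n = 5, Σx = 79, Σy = 390, Σx² = 1285, Σy² = 30870, Σxy = 6272
nΣxy − ΣxΣy = 31360 − 30810 = 550
nΣx² − (Σx)² = 6425 − 6241 = 184; nΣy² − (Σy)² = 154350 − 152100 = 2250
r = 550 / √(184 × 2250) = 550 / 643.4283 ≈ 0.855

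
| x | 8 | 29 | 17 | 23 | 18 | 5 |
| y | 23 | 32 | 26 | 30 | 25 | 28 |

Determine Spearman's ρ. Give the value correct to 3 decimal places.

Rank x: 2, 6, 3, 5, 4, 1
Rank y: 1, 6, 3, 5, 2, 4
d = rank(x) − rank(y): 1, 0, 0, 0, 2, -3; Σd² = 14
ρ = 1 − 6Σd² / [n(n²−1)] = 1 − 6×14 / (6×35) = 1 − 84/210 ≈ 0.600

0.600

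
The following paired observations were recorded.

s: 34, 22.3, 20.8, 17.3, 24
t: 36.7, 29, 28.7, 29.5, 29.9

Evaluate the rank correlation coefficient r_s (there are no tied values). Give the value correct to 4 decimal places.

0.7000

Rank s: 5, 3, 2, 1, 4
Rank t: 5, 2, 1, 3, 4
d = rank(s) − rank(t): 0, 1, 1, -2, 0; Σd² = 6
ρ = 1 − 6Σd² / [n(n²−1)] = 1 − 6×6 / (5×24) = 1 − 36/120 ≈ 0.7000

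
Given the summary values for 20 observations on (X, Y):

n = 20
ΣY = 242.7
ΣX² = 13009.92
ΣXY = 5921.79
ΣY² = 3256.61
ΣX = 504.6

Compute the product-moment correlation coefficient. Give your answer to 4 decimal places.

r = (nΣXY − ΣXΣY) / √[(nΣX² − (ΣX)²)(nΣY² − (ΣY)²)]
Numerator: 20×5921.79 − 504.6×242.7 = -4030.62
Denominator: √[(260198.4 − 254621.16)(65132.2 − 58903.29)] = √[5577.24 × 6228.91] = 5894.0755
r = -4030.62 / 5894.0755 ≈ -0.6838

-0.6838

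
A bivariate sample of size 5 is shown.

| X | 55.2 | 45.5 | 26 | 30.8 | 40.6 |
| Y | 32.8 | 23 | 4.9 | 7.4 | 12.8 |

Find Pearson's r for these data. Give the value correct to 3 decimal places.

n = 5, ΣX = 198.1, ΣY = 80.9, ΣX² = 8390.29, ΣY² = 1847.45, ΣXY = 3732.06
nΣXY − ΣXΣY = 18660.3 − 16026.29 = 2634.01
nΣX² − (ΣX)² = 41951.45 − 39243.61 = 2707.84; nΣY² − (ΣY)² = 9237.25 − 6544.81 = 2692.44
r = 2634.01 / √(2707.84 × 2692.44) = 2634.01 / 2700.1290 ≈ 0.976

0.976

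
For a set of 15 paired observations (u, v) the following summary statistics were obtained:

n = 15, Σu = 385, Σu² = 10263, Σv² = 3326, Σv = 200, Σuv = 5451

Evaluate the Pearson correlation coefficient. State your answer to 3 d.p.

r = (nΣuv − ΣuΣv) / √[(nΣu² − (Σu)²)(nΣv² − (Σv)²)]
Numerator: 15×5451 − 385×200 = 4765
Denominator: √[(153945 − 148225)(49890 − 40000)] = √[5720 × 9890] = 7521.3563
r = 4765 / 7521.3563 ≈ 0.634

0.634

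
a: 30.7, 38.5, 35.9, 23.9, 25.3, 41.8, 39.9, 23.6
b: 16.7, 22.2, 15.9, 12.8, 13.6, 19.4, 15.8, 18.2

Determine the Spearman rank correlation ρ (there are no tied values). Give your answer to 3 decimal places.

Rank a: 4, 6, 5, 2, 3, 8, 7, 1
Rank b: 5, 8, 4, 1, 2, 7, 3, 6
d = rank(a) − rank(b): -1, -2, 1, 1, 1, 1, 4, -5; Σd² = 50
ρ = 1 − 6Σd² / [n(n²−1)] = 1 − 6×50 / (8×63) = 1 − 300/504 ≈ 0.405

0.405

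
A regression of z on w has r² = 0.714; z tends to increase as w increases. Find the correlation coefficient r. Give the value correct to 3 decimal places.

|r| = √0.714 = 0.845
The association is positive, so r = 0.845.

0.845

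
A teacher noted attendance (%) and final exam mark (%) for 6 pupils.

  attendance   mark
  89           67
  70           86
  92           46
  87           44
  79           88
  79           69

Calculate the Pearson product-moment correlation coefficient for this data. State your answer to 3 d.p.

-0.807

n = 6, Σx = 496, Σy = 400, Σx² = 41336, Σy² = 28442, Σxy = 32446
nΣxy − ΣxΣy = 194676 − 198400 = -3724
nΣx² − (Σx)² = 248016 − 246016 = 2000; nΣy² − (Σy)² = 170652 − 160000 = 10652
r = -3724 / √(2000 × 10652) = -3724 / 4615.6256 ≈ -0.807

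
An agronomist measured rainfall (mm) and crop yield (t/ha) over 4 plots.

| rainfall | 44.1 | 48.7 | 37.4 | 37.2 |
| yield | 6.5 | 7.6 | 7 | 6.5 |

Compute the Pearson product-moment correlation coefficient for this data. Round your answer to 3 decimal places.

n = 4, Σx = 167.4, Σy = 27.6, Σx² = 7099.1, Σy² = 191.26, Σxy = 1160.37
nΣxy − ΣxΣy = 4641.48 − 4620.24 = 21.24
nΣx² − (Σx)² = 28396.4 − 28022.76 = 373.64; nΣy² − (Σy)² = 765.04 − 761.76 = 3.28
r = 21.24 / √(373.64 × 3.28) = 21.24 / 35.0077 ≈ 0.607

0.607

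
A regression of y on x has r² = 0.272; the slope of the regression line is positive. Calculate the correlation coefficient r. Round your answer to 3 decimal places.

0.522

|r| = √0.272 = 0.522
The association is positive, so r = 0.522.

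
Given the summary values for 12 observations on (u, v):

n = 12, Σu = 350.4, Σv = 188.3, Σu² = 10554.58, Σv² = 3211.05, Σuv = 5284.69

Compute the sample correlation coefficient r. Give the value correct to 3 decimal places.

-0.743

r = (nΣuv − ΣuΣv) / √[(nΣu² − (Σu)²)(nΣv² − (Σv)²)]
Numerator: 12×5284.69 − 350.4×188.3 = -2564.04
Denominator: √[(126654.96 − 122780.16)(38532.6 − 35456.89)] = √[3874.8 × 3075.71] = 3452.2110
r = -2564.04 / 3452.2110 ≈ -0.743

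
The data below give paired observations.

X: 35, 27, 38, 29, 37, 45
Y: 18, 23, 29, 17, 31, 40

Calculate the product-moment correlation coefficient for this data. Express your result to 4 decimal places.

n = 6, ΣX = 211, ΣY = 158, ΣX² = 7633, ΣY² = 4544, ΣXY = 5793
nΣXY − ΣXΣY = 34758 − 33338 = 1420
nΣX² − (ΣX)² = 45798 − 44521 = 1277; nΣY² − (ΣY)² = 27264 − 24964 = 2300
r = 1420 / √(1277 × 2300) = 1420 / 1713.7970 ≈ 0.8286

0.8286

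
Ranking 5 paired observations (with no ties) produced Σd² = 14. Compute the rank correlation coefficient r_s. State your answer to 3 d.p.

ρ = 1 − 6Σd² / [n(n²−1)] = 1 − 6×14 / (5×24)
  = 1 − 84/120 = 1 − 0.7000 ≈ 0.300

0.300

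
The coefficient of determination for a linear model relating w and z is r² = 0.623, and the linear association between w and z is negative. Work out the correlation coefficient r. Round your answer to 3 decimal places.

-0.789

|r| = √0.623 = 0.789
The association is negative, so r = −0.789.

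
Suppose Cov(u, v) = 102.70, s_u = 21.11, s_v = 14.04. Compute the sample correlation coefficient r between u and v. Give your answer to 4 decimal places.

0.3465

r = Cov(u,v) / (s_u · s_v) = 102.70 / (21.11 × 14.04)
  = 102.70 / 296.3844 ≈ 0.3465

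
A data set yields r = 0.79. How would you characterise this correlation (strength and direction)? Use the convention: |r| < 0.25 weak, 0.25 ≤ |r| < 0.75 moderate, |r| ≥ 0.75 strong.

r = 0.79 > 0 so the relationship is positive.
|r| = 0.79, which falls in the strong range.

strong positive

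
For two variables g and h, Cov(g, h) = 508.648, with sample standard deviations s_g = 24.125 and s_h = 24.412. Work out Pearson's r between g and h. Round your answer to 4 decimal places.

r = Cov(g,h) / (s_g · s_h) = 508.648 / (24.125 × 24.412)
  = 508.648 / 588.9395 ≈ 0.8637

0.8637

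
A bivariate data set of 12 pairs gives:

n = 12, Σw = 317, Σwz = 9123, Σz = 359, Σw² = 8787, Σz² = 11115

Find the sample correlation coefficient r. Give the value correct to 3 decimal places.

-0.916

r = (nΣwz − ΣwΣz) / √[(nΣw² − (Σw)²)(nΣz² − (Σz)²)]
Numerator: 12×9123 − 317×359 = -4327
Denominator: √[(105444 − 100489)(133380 − 128881)] = √[4955 × 4499] = 4721.4982
r = -4327 / 4721.4982 ≈ -0.916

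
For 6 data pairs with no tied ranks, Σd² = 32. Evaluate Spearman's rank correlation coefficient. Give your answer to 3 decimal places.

ρ = 1 − 6Σd² / [n(n²−1)] = 1 − 6×32 / (6×35)
  = 1 − 192/210 = 1 − 0.9143 ≈ 0.086

0.086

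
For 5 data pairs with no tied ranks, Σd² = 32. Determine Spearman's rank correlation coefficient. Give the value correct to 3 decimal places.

ρ = 1 − 6Σd² / [n(n²−1)] = 1 − 6×32 / (5×24)
  = 1 − 192/120 = 1 − 1.6000 ≈ -0.600

-0.600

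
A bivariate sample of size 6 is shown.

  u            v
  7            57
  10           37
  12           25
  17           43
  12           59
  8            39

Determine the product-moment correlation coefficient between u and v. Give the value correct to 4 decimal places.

n = 6, Σu = 66, Σv = 260, Σu² = 790, Σv² = 12094, Σuv = 2820
nΣuv − ΣuΣv = 16920 − 17160 = -240
nΣu² − (Σu)² = 4740 − 4356 = 384; nΣv² − (Σv)² = 72564 − 67600 = 4964
r = -240 / √(384 × 4964) = -240 / 1380.6433 ≈ -0.1738

-0.1738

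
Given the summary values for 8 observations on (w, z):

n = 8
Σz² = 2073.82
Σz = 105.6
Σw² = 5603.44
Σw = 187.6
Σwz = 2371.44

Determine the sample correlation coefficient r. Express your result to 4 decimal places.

r = (nΣwz − ΣwΣz) / √[(nΣw² − (Σw)²)(nΣz² − (Σz)²)]
Numerator: 8×2371.44 − 187.6×105.6 = -839.04
Denominator: √[(44827.52 − 35193.76)(16590.56 − 11151.36)] = √[9633.76 × 5439.2] = 7238.7808
r = -839.04 / 7238.7808 ≈ -0.1159

-0.1159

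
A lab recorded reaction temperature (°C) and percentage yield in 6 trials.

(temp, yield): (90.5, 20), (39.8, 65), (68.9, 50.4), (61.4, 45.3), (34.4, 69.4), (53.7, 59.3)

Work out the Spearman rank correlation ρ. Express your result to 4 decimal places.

-0.9429

Rank temp: 6, 2, 5, 4, 1, 3
Rank yield: 1, 5, 3, 2, 6, 4
d = rank(temp) − rank(yield): 5, -3, 2, 2, -5, -1; Σd² = 68
ρ = 1 − 6Σd² / [n(n²−1)] = 1 − 6×68 / (6×35) = 1 − 408/210 ≈ -0.9429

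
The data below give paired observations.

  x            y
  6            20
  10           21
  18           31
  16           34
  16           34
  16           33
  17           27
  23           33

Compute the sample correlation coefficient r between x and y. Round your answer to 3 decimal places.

0.808

n = 8, Σx = 122, Σy = 233, Σx² = 2046, Σy² = 7021, Σxy = 3722
nΣxy − ΣxΣy = 29776 − 28426 = 1350
nΣx² − (Σx)² = 16368 − 14884 = 1484; nΣy² − (Σy)² = 56168 − 54289 = 1879
r = 1350 / √(1484 × 1879) = 1350 / 1669.8611 ≈ 0.808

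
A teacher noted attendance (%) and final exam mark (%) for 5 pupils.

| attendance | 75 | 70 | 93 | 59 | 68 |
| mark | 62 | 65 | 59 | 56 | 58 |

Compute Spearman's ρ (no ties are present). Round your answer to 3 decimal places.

Rank attendance: 4, 3, 5, 1, 2
Rank mark: 4, 5, 3, 1, 2
d = rank(attendance) − rank(mark): 0, -2, 2, 0, 0; Σd² = 8
ρ = 1 − 6Σd² / [n(n²−1)] = 1 − 6×8 / (5×24) = 1 − 48/120 ≈ 0.600

0.600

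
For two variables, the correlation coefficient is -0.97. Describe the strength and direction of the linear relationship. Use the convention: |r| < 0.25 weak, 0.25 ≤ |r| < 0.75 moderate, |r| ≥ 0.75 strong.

strong negative

r = -0.97 < 0 so the relationship is negative.
|r| = 0.97, which falls in the strong range.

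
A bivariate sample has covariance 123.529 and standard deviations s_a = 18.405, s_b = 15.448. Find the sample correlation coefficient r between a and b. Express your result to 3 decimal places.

r = Cov(a,b) / (s_a · s_b) = 123.529 / (18.405 × 15.448)
  = 123.529 / 284.3204 ≈ 0.434

0.434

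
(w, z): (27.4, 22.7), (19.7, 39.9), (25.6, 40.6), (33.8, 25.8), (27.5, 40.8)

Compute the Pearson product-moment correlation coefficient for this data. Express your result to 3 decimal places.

-0.606

n = 5, Σw = 134, Σz = 169.8, Σw² = 3692.9, Σz² = 6085.94, Σwz = 4441.41
nΣwz − ΣwΣz = 22207.05 − 22753.2 = -546.15
nΣw² − (Σw)² = 18464.5 − 17956 = 508.5; nΣz² − (Σz)² = 30429.7 − 28832.04 = 1597.66
r = -546.15 / √(508.5 × 1597.66) = -546.15 / 901.3380 ≈ -0.606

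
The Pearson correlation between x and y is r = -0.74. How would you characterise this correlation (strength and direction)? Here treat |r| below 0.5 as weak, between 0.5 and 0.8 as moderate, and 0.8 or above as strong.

moderate negative

r = -0.74 < 0 so the relationship is negative.
|r| = 0.74, which falls in the moderate range.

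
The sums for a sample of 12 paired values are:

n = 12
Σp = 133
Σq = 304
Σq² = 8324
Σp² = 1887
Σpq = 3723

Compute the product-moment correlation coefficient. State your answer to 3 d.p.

0.697

r = (nΣpq − ΣpΣq) / √[(nΣp² − (Σp)²)(nΣq² − (Σq)²)]
Numerator: 12×3723 − 133×304 = 4244
Denominator: √[(22644 − 17689)(99888 − 92416)] = √[4955 × 7472] = 6084.7153
r = 4244 / 6084.7153 ≈ 0.697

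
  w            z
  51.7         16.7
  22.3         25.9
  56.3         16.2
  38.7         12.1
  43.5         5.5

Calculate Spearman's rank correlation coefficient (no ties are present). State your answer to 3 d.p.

-0.200

Rank w: 4, 1, 5, 2, 3
Rank z: 4, 5, 3, 2, 1
d = rank(w) − rank(z): 0, -4, 2, 0, 2; Σd² = 24
ρ = 1 − 6Σd² / [n(n²−1)] = 1 − 6×24 / (5×24) = 1 − 144/120 ≈ -0.200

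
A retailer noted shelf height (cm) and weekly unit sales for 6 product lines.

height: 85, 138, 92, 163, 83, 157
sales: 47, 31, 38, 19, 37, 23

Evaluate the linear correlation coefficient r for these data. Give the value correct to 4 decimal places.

n = 6, Σx = 718, Σy = 195, Σx² = 92840, Σy² = 6873, Σxy = 21548
nΣxy − ΣxΣy = 129288 − 140010 = -10722
nΣx² − (Σx)² = 557040 − 515524 = 41516; nΣy² − (Σy)² = 41238 − 38025 = 3213
r = -10722 / √(41516 × 3213) = -10722 / 11549.4982 ≈ -0.9284

-0.9284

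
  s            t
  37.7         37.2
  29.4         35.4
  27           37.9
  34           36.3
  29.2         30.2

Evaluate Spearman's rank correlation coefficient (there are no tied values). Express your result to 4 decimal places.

Rank s: 5, 3, 1, 4, 2
Rank t: 4, 2, 5, 3, 1
d = rank(s) − rank(t): 1, 1, -4, 1, 1; Σd² = 20
ρ = 1 − 6Σd² / [n(n²−1)] = 1 − 6×20 / (5×24) = 1 − 120/120 ≈ 0.0000

0.0000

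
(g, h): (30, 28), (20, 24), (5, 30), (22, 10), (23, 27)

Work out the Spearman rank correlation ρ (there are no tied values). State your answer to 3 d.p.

-0.100

Rank g: 5, 2, 1, 3, 4
Rank h: 4, 2, 5, 1, 3
d = rank(g) − rank(h): 1, 0, -4, 2, 1; Σd² = 22
ρ = 1 − 6Σd² / [n(n²−1)] = 1 − 6×22 / (5×24) = 1 − 132/120 ≈ -0.100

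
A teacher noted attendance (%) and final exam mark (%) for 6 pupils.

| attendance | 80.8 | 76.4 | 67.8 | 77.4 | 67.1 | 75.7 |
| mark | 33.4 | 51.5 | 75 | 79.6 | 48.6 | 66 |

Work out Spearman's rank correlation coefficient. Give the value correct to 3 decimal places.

-0.086

Rank attendance: 6, 4, 2, 5, 1, 3
Rank mark: 1, 3, 5, 6, 2, 4
d = rank(attendance) − rank(mark): 5, 1, -3, -1, -1, -1; Σd² = 38
ρ = 1 − 6Σd² / [n(n²−1)] = 1 − 6×38 / (6×35) = 1 − 228/210 ≈ -0.086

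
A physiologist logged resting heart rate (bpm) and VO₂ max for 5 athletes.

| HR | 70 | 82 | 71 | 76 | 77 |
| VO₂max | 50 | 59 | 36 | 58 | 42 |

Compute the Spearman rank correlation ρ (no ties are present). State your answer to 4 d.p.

Rank HR: 1, 5, 2, 3, 4
Rank VO₂max: 3, 5, 1, 4, 2
d = rank(HR) − rank(VO₂max): -2, 0, 1, -1, 2; Σd² = 10
ρ = 1 − 6Σd² / [n(n²−1)] = 1 − 6×10 / (5×24) = 1 − 60/120 ≈ 0.5000

0.5000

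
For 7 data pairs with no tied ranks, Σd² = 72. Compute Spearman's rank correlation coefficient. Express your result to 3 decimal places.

ρ = 1 − 6Σd² / [n(n²−1)] = 1 − 6×72 / (7×48)
  = 1 − 432/336 = 1 − 1.2857 ≈ -0.286

-0.286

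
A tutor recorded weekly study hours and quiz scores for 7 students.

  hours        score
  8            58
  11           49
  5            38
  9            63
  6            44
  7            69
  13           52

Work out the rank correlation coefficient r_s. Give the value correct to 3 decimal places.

0.357

Rank hours: 4, 6, 1, 5, 2, 3, 7
Rank score: 5, 3, 1, 6, 2, 7, 4
d = rank(hours) − rank(score): -1, 3, 0, -1, 0, -4, 3; Σd² = 36
ρ = 1 − 6Σd² / [n(n²−1)] = 1 − 6×36 / (7×48) = 1 − 216/336 ≈ 0.357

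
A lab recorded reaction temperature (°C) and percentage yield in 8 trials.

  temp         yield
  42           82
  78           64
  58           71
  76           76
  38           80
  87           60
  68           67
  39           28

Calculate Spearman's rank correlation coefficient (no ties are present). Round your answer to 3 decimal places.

-0.381

Rank temp: 3, 7, 4, 6, 1, 8, 5, 2
Rank yield: 8, 3, 5, 6, 7, 2, 4, 1
d = rank(temp) − rank(yield): -5, 4, -1, 0, -6, 6, 1, 1; Σd² = 116
ρ = 1 − 6Σd² / [n(n²−1)] = 1 − 6×116 / (8×63) = 1 − 696/504 ≈ -0.381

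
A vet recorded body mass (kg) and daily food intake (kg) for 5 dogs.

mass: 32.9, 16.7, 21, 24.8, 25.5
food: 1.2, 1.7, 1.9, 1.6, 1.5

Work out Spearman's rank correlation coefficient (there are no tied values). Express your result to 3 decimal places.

Rank mass: 5, 1, 2, 3, 4
Rank food: 1, 4, 5, 3, 2
d = rank(mass) − rank(food): 4, -3, -3, 0, 2; Σd² = 38
ρ = 1 − 6Σd² / [n(n²−1)] = 1 − 6×38 / (5×24) = 1 − 228/120 ≈ -0.900

-0.900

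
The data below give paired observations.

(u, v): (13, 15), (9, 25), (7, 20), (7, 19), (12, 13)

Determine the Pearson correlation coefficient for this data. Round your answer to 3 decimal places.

n = 5, Σu = 48, Σv = 92, Σu² = 492, Σv² = 1780, Σuv = 849
nΣuv − ΣuΣv = 4245 − 4416 = -171
nΣu² − (Σu)² = 2460 − 2304 = 156; nΣv² − (Σv)² = 8900 − 8464 = 436
r = -171 / √(156 × 436) = -171 / 260.7988 ≈ -0.656

-0.656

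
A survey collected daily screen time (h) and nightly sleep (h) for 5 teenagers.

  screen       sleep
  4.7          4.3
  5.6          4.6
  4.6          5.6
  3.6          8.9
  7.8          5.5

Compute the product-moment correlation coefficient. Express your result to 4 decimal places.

n = 5, Σx = 26.3, Σy = 28.9, Σx² = 148.41, Σy² = 180.47, Σxy = 146.67
nΣxy − ΣxΣy = 733.35 − 760.07 = -26.72
nΣx² − (Σx)² = 742.05 − 691.69 = 50.36; nΣy² − (Σy)² = 902.35 − 835.21 = 67.14
r = -26.72 / √(50.36 × 67.14) = -26.72 / 58.1478 ≈ -0.4595

-0.4595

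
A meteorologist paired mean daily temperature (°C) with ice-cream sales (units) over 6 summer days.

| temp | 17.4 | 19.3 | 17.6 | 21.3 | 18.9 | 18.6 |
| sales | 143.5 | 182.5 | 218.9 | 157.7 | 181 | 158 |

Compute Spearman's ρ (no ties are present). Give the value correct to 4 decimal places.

Rank temp: 1, 5, 2, 6, 4, 3
Rank sales: 1, 5, 6, 2, 4, 3
d = rank(temp) − rank(sales): 0, 0, -4, 4, 0, 0; Σd² = 32
ρ = 1 − 6Σd² / [n(n²−1)] = 1 − 6×32 / (6×35) = 1 − 192/210 ≈ 0.0857

0.0857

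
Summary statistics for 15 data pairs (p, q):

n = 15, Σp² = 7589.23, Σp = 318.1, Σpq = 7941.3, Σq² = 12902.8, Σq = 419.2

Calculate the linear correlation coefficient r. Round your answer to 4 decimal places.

r = (nΣpq − ΣpΣq) / √[(nΣp² − (Σp)²)(nΣq² − (Σq)²)]
Numerator: 15×7941.3 − 318.1×419.2 = -14228.02
Denominator: √[(113838.45 − 101187.61)(193542 − 175728.64)] = √[12650.84 × 17813.36] = 15011.7943
r = -14228.02 / 15011.7943 ≈ -0.9478

-0.9478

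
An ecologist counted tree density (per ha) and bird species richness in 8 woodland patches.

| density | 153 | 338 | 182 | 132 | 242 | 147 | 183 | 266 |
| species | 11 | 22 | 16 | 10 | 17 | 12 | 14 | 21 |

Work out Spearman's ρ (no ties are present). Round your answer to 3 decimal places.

0.952

Rank density: 3, 8, 4, 1, 6, 2, 5, 7
Rank species: 2, 8, 5, 1, 6, 3, 4, 7
d = rank(density) − rank(species): 1, 0, -1, 0, 0, -1, 1, 0; Σd² = 4
ρ = 1 − 6Σd² / [n(n²−1)] = 1 − 6×4 / (8×63) = 1 − 24/504 ≈ 0.952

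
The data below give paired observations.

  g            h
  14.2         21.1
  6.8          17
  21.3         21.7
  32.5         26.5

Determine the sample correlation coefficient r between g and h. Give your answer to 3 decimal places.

n = 4, Σg = 74.8, Σh = 86.3, Σg² = 1757.82, Σh² = 1907.35, Σgh = 1738.68
nΣgh − ΣgΣh = 6954.72 − 6455.24 = 499.48
nΣg² − (Σg)² = 7031.28 − 5595.04 = 1436.24; nΣh² − (Σh)² = 7629.4 − 7447.69 = 181.71
r = 499.48 / √(1436.24 × 181.71) = 499.48 / 510.8612 ≈ 0.978

0.978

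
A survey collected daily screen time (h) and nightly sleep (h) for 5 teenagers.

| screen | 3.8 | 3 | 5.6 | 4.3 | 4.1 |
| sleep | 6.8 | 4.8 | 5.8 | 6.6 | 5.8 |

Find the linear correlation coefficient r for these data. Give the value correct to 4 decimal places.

0.3045

n = 5, Σx = 20.8, Σy = 29.8, Σx² = 90.1, Σy² = 180.12, Σxy = 124.88
nΣxy − ΣxΣy = 624.4 − 619.84 = 4.56
nΣx² − (Σx)² = 450.5 − 432.64 = 17.86; nΣy² − (Σy)² = 900.6 − 888.04 = 12.56
r = 4.56 / √(17.86 × 12.56) = 4.56 / 14.9774 ≈ 0.3045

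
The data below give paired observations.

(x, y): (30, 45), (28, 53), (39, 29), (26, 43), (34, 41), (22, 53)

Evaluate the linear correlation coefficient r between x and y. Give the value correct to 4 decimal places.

n = 6, Σx = 179, Σy = 264, Σx² = 5521, Σy² = 12014, Σxy = 7643
nΣxy − ΣxΣy = 45858 − 47256 = -1398
nΣx² − (Σx)² = 33126 − 32041 = 1085; nΣy² − (Σy)² = 72084 − 69696 = 2388
r = -1398 / √(1085 × 2388) = -1398 / 1609.6521 ≈ -0.8685

-0.8685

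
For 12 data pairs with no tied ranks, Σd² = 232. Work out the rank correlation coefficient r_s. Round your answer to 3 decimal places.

0.189

ρ = 1 − 6Σd² / [n(n²−1)] = 1 − 6×232 / (12×143)
  = 1 − 1392/1716 = 1 − 0.8112 ≈ 0.189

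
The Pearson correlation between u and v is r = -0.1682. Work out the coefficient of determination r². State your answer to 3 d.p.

0.028

r² = (-0.1682)² = 0.028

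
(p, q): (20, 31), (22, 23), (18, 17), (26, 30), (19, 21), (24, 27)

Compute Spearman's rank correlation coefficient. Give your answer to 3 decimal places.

0.657

Rank p: 3, 4, 1, 6, 2, 5
Rank q: 6, 3, 1, 5, 2, 4
d = rank(p) − rank(q): -3, 1, 0, 1, 0, 1; Σd² = 12
ρ = 1 − 6Σd² / [n(n²−1)] = 1 − 6×12 / (6×35) = 1 − 72/210 ≈ 0.657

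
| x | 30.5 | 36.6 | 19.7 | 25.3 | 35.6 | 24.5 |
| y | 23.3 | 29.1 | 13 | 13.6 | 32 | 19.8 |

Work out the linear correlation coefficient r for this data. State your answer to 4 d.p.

n = 6, Σx = 172.2, Σy = 130.8, Σx² = 5165.6, Σy² = 3159.7, Σxy = 4000.19
nΣxy − ΣxΣy = 24001.14 − 22523.76 = 1477.38
nΣx² − (Σx)² = 30993.6 − 29652.84 = 1340.76; nΣy² − (Σy)² = 18958.2 − 17108.64 = 1849.56
r = 1477.38 / √(1340.76 × 1849.56) = 1477.38 / 1574.7432 ≈ 0.9382

0.9382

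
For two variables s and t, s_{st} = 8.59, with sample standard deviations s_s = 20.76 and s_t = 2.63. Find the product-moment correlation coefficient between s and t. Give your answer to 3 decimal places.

0.157

r = Cov(s,t) / (s_s · s_t) = 8.59 / (20.76 × 2.63)
  = 8.59 / 54.5988 ≈ 0.157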